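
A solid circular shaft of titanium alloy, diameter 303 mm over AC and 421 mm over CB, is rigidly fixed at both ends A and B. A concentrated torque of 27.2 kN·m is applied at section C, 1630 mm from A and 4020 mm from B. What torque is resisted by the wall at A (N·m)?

Compatibility: T_A·a/J_AC = T_B·b/J_CB with T_A + T_B = T₀.
J_AC = 8.28×10^-4 m⁴, J_CB = 3.08×10^-3 m⁴, so T_A = T₀·(J_AC/a)/((J_AC/a)+(J_CB/b)) = 10830 N·m, T_B = 16370 N·m.

10800 N·m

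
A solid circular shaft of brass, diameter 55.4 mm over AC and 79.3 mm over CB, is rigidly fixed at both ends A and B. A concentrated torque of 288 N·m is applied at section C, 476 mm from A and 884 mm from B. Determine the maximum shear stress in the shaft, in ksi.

Compatibility: T_A·a/J_AC = T_B·b/J_CB with T_A + T_B = T₀.
J_AC = 9.25×10^-7 m⁴, J_CB = 3.88×10^-6 m⁴, so T_A = T₀·(J_AC/a)/((J_AC/a)+(J_CB/b)) = 88.33 N·m, T_B = 199.7 N·m.
τ in each portion: τ_AC = 2.65×10^6 Pa, τ_CB = 2.04×10^6 Pa; maximum is in AC.
τ_max = T_AC·r/J = 88.33·0.0277/9.25×10^-7 = 2.646×10^6 Pa.

0.384 ksi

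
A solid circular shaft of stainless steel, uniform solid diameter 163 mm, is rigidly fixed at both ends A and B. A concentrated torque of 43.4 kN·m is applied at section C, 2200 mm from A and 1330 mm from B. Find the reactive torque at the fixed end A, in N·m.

With uniform GJ and both ends fixed, compatibility θ_AC = θ_CB gives T_A·a = T_B·b, together with T_A + T_B = T₀.
T_A = T₀·b/(a+b) = 43400·1330/3530 = 16350 N·m; T_B = 27050 N·m.

16400 N·m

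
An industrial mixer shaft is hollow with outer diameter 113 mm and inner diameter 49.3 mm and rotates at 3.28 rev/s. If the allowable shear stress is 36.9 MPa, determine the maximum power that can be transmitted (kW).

J = π(d_o⁴ − d_i⁴)/32 = π(0.113⁴ − 0.0493⁴)/32 = 1.543×10^-5 m⁴.
T_max = τ_allow·J/r = 3.69×10^7 × 1.543×10^-5 / 0.0565 = 10080 N·m.
ω = 2π·3.28 = 20.61 rad/s, so P_max = T_max·ω = 2.076×10^5 W.

208 kW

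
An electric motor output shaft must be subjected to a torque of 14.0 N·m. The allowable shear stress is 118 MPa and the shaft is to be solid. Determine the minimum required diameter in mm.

8.45 mm

For a solid shaft τ_max = 16T/(πd³), so d = (16T/(π τ_allow))^(1/3) = (16·14.00/(π·1.18×10^8))^(1/3) = 0.008454 m.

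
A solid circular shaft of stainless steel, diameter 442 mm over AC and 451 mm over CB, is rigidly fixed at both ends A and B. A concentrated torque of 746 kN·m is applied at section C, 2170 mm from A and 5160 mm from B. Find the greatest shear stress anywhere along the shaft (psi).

4380 psi

Compatibility: T_A·a/J_AC = T_B·b/J_CB with T_A + T_B = T₀.
J_AC = 3.75×10^-3 m⁴, J_CB = 4.06×10^-3 m⁴, so T_A = T₀·(J_AC/a)/((J_AC/a)+(J_CB/b)) = 512400 N·m, T_B = 233600 N·m.
τ in each portion: τ_AC = 3.02×10^7 Pa, τ_CB = 1.30×10^7 Pa; maximum is in AC.
τ_max = T_AC·r/J = 512400·0.221/3.75×10^-3 = 3.022×10^7 Pa.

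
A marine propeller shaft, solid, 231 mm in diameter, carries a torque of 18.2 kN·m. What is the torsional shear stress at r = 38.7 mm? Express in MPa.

J = πd⁴/32 = π(0.231)⁴/32 = 2.795×10^-4 m⁴.
Shear stress varies linearly with radius: τ = T·r/J = 18200 × 0.0387 / 2.795×10^-4 = 2.520×10^6 Pa.

2.52 MPa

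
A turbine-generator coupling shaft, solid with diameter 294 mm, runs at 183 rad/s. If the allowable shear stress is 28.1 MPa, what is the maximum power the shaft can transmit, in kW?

25700 kW

J = πd⁴/32 = π(0.294)⁴/32 = 7.335×10^-4 m⁴.
T_max = τ_allow·J/r = 2.81×10^7 × 7.335×10^-4 / 0.147 = 140200 N·m.
ω = 183 rad/s, so P_max = T_max·ω = 2.566×10^7 W.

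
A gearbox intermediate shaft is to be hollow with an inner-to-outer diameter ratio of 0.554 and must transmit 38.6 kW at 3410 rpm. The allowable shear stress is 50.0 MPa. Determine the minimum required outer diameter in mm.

23.0 mm

ω = 2π·3410/60 = 357.1 rad/s, so T = P/ω = 38.6×10³ / 357.1 = 108.1 N·m.
For a hollow shaft with d_i/d_o = 0.554: τ_max = 16T/(π d_o³ (1−k⁴)), so d_o = [16T/(π τ_allow (1−k⁴))]^(1/3) = [16·108.1/(π·5.00×10^7·0.9058)]^(1/3) = 0.02299 m.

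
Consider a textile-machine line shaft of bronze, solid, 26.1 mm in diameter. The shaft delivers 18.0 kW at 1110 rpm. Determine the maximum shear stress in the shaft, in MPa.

ω = 2π·1110/60 = 116.2 rad/s, so T = P/ω = 18.0×10³ / 116.2 = 154.9 N·m.
J = πd⁴/32 = π(0.0261)⁴/32 = 4.556×10^-8 m⁴.
τ_max = T·r/J = 154.9 × 0.0131 / 4.556×10^-8 = 4.436×10^7 Pa.

44.4 MPa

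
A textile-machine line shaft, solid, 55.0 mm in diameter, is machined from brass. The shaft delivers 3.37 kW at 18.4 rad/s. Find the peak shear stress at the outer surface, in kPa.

5610 kPa

ω = 18.4 rad/s, so T = P/ω = 3.37×10³ / 18.40 = 183.2 N·m.
J = πd⁴/32 = π(0.0550)⁴/32 = 8.984×10^-7 m⁴.
τ_max = T·r/J = 183.2 × 0.0275 / 8.984×10^-7 = 5.607×10^6 Pa.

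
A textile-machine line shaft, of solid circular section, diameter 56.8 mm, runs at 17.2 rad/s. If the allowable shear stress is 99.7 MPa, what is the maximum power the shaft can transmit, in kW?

61.7 kW

J = πd⁴/32 = π(0.0568)⁴/32 = 1.022×10^-6 m⁴.
T_max = τ_allow·J/r = 9.97×10^7 × 1.022×10^-6 / 0.0284 = 3587 N·m.
ω = 17.2 rad/s, so P_max = T_max·ω = 6.170×10^4 W.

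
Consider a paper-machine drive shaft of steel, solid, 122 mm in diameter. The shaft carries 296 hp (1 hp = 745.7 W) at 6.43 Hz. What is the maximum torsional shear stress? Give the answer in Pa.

1.53e7 Pa

ω = 2π·6.43 = 40.40 rad/s, so T = P/ω = 296×745.7 / 40.40 = 5463 N·m.
J = πd⁴/32 = π(0.122)⁴/32 = 2.175×10^-5 m⁴.
τ_max = T·r/J = 5463 × 0.0610 / 2.175×10^-5 = 1.532×10^7 Pa.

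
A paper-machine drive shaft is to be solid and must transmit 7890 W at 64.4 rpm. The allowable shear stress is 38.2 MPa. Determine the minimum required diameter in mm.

ω = 2π·64.4/60 = 6.744 rad/s, so T = P/ω = 7890 / 6.744 = 1170 N·m.
For a solid shaft τ_max = 16T/(πd³), so d = (16T/(π τ_allow))^(1/3) = (16·1170/(π·3.82×10^7))^(1/3) = 0.05383 m.

53.8 mm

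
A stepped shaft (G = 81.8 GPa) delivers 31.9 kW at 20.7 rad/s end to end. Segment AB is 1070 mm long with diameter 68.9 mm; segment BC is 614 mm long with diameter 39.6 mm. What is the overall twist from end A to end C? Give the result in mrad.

57.0 mrad

ω = 20.7 rad/s, so T = P/ω = 31.9×10³ / 20.70 = 1541 N·m.
J_AB = π(0.0689)⁴/32 = 2.21×10^-6 m⁴; J_BC = π(0.0396)⁴/32 = 2.41×10^-7 m⁴.
θ = (T/G)·Σ L_i/J_i = (1541/81.8×10⁹)·(1.07/2.21×10^-6 + 0.614/2.41×10^-7) = 0.05702 rad.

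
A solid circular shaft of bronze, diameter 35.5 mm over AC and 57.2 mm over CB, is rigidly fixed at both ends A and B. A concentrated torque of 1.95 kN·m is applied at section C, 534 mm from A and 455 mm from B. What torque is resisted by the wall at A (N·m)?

Compatibility: T_A·a/J_AC = T_B·b/J_CB with T_A + T_B = T₀.
J_AC = 1.56×10^-7 m⁴, J_CB = 1.05×10^-6 m⁴, so T_A = T₀·(J_AC/a)/((J_AC/a)+(J_CB/b)) = 218.8 N·m, T_B = 1731 N·m.

219 N·m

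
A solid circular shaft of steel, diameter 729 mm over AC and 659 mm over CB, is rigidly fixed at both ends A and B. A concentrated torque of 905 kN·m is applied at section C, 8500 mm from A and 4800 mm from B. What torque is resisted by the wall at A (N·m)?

415000 N·m

Compatibility: T_A·a/J_AC = T_B·b/J_CB with T_A + T_B = T₀.
J_AC = 0.0277 m⁴, J_CB = 0.0185 m⁴, so T_A = T₀·(J_AC/a)/((J_AC/a)+(J_CB/b)) = 414700 N·m, T_B = 490300 N·m.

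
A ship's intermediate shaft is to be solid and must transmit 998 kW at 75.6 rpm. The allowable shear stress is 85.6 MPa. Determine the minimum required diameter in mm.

ω = 2π·75.6/60 = 7.917 rad/s, so T = P/ω = 998×10³ / 7.917 = 126100 N·m.
For a solid shaft τ_max = 16T/(πd³), so d = (16T/(π τ_allow))^(1/3) = (16·126100/(π·8.56×10^7))^(1/3) = 0.1957 m.

196 mm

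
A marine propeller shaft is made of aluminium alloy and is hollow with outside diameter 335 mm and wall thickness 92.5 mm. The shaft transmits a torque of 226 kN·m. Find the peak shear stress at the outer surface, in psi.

J = π(d_o⁴ − d_i⁴)/32 = π(0.335⁴ − 0.150⁴)/32 = 1.187×10^-3 m⁴.
τ_max = T·r/J = 226000 × 0.168 / 1.187×10^-3 = 3.190×10^7 Pa.

4630 psi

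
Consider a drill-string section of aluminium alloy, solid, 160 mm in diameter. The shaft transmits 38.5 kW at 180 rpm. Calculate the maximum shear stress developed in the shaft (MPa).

2.54 MPa

ω = 2π·180/60 = 18.85 rad/s, so T = P/ω = 38.5×10³ / 18.85 = 2042 N·m.
J = πd⁴/32 = π(0.160)⁴/32 = 6.434×10^-5 m⁴.
τ_max = T·r/J = 2042 × 0.0800 / 6.434×10^-5 = 2.540×10^6 Pa.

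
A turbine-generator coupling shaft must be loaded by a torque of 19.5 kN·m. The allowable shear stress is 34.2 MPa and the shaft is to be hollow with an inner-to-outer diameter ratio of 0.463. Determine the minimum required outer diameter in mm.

145 mm

For a hollow shaft with d_i/d_o = 0.463: τ_max = 16T/(π d_o³ (1−k⁴)), so d_o = [16T/(π τ_allow (1−k⁴))]^(1/3) = [16·19500/(π·3.42×10^7·0.9540)]^(1/3) = 0.1449 m.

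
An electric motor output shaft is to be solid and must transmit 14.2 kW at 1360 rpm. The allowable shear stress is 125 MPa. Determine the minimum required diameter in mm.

16.0 mm

ω = 2π·1360/60 = 142.4 rad/s, so T = P/ω = 14.2×10³ / 142.4 = 99.71 N·m.
For a solid shaft τ_max = 16T/(πd³), so d = (16T/(π τ_allow))^(1/3) = (16·99.71/(π·1.25×10^8))^(1/3) = 0.01596 m.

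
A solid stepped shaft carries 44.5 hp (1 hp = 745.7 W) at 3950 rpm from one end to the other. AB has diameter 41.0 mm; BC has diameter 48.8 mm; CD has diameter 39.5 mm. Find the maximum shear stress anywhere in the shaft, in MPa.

6.63 MPa

ω = 2π·3950/60 = 413.6 rad/s, so T = P/ω = 44.5×745.7 / 413.6 = 80.22 N·m.
Under the same torque, τ_max = 16T/(πd³) is largest where d is smallest — segment CD (d = 39.5 mm).
τ_max = 16·80.22/(π·(0.0395)³) = 6.629×10^6 Pa.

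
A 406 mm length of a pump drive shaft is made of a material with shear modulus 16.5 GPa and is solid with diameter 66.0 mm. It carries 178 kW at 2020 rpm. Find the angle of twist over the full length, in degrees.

ω = 2π·2020/60 = 211.5 rad/s, so T = P/ω = 178×10³ / 211.5 = 841.5 N·m.
J = πd⁴/32 = π(0.0660)⁴/32 = 1.863×10^-6 m⁴.
θ = T·L/(G·J) = 841.5 × 0.406 / (16.5×10⁹ × 1.863×10^-6) = 0.01111 rad.

0.637°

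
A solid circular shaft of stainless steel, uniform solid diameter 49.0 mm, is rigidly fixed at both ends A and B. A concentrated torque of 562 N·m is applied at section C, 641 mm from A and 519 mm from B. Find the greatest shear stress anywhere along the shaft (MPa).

With uniform GJ and both ends fixed, compatibility θ_AC = θ_CB gives T_A·a = T_B·b, together with T_A + T_B = T₀.
T_A = T₀·b/(a+b) = 562.0·519/1160 = 251.4 N·m; T_B = 310.6 N·m.
τ in each portion: τ_AC = 1.09×10^7 Pa, τ_CB = 1.34×10^7 Pa; maximum is in CB.
τ_max = T_CB·r/J = 310.6·0.0245/5.66×10^-7 = 1.344×10^7 Pa.

13.4 MPa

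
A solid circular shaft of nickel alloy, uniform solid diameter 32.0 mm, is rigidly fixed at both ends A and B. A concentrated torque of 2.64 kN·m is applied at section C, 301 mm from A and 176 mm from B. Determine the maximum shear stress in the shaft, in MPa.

259 MPa

With uniform GJ and both ends fixed, compatibility θ_AC = θ_CB gives T_A·a = T_B·b, together with T_A + T_B = T₀.
T_A = T₀·b/(a+b) = 2640·176/477.0 = 974.1 N·m; T_B = 1666 N·m.
τ in each portion: τ_AC = 1.51×10^8 Pa, τ_CB = 2.59×10^8 Pa; maximum is in CB.
τ_max = T_CB·r/J = 1666·0.0160/1.03×10^-7 = 2.589×10^8 Pa.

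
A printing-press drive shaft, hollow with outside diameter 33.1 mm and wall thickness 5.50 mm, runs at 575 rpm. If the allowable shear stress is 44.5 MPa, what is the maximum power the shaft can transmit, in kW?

J = π(d_o⁴ − d_i⁴)/32 = π(0.0331⁴ − 0.0221⁴)/32 = 9.443×10^-8 m⁴.
T_max = τ_allow·J/r = 4.45×10^7 × 9.443×10^-8 / 0.0166 = 253.9 N·m.
ω = 2π·575/60 = 60.21 rad/s, so P_max = T_max·ω = 1.529×10^4 W.

15.3 kW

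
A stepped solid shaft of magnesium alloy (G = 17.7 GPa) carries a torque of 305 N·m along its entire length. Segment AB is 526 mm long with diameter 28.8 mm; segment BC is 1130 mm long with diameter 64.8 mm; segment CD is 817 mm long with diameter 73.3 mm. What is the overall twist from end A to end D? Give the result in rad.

0.150 rad

J_AB = π(0.0288)⁴/32 = 6.75×10^-8 m⁴; J_BC = π(0.0648)⁴/32 = 1.73×10^-6 m⁴; J_CD = π(0.0733)⁴/32 = 2.83×10^-6 m⁴.
θ = (T/G)·Σ L_i/J_i = (305.0/17.7×10⁹)·(0.526/6.75×10^-8 + 1.13/1.73×10^-6 + 0.817/2.83×10^-6) = 0.1504 rad.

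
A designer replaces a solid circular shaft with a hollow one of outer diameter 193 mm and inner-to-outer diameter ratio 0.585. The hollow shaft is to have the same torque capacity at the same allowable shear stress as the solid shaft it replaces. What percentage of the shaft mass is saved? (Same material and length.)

28.5 %

Equal τ_max and T ⇒ the solid shaft needs d_s³ = d_o³(1−k⁴), so d_s = 193·(1−0.585⁴)^(1/3) = 185.2 mm.
Area ratio A_h/A_s = d_o²(1−k²)/d_s² = (1−k²)/(1−k⁴)^(2/3) = 0.7147.
Mass saving = 1 − 0.7147 = 28.5 %.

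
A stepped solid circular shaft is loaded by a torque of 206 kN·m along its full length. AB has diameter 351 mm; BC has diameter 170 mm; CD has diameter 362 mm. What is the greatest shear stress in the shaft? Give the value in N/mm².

Under the same torque, τ_max = 16T/(πd³) is largest where d is smallest — segment BC (d = 170 mm).
τ_max = 16·206000/(π·(0.170)³) = 2.135×10^8 Pa.

214 N/mm²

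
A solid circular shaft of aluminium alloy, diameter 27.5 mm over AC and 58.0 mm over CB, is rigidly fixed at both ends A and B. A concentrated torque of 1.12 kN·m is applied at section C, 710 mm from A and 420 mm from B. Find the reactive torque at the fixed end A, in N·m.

32.5 N·m

Compatibility: T_A·a/J_AC = T_B·b/J_CB with T_A + T_B = T₀.
J_AC = 5.61×10^-8 m⁴, J_CB = 1.11×10^-6 m⁴, so T_A = T₀·(J_AC/a)/((J_AC/a)+(J_CB/b)) = 32.51 N·m, T_B = 1087 N·m.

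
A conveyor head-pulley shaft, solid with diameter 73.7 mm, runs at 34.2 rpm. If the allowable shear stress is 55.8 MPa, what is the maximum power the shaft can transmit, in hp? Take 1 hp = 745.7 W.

21.1 hp

J = πd⁴/32 = π(0.0737)⁴/32 = 2.896×10^-6 m⁴.
T_max = τ_allow·J/r = 5.58×10^7 × 2.896×10^-6 / 0.0369 = 4386 N·m.
ω = 2π·34.2/60 = 3.581 rad/s, so P_max = T_max·ω = 1.571×10^4 W.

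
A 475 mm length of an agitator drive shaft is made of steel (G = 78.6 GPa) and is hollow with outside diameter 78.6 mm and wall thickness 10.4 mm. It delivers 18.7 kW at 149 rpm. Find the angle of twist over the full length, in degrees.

0.157°

ω = 2π·149/60 = 15.60 rad/s, so T = P/ω = 18.7×10³ / 15.60 = 1198 N·m.
J = π(d_o⁴ − d_i⁴)/32 = π(0.0786⁴ − 0.0578⁴)/32 = 2.651×10^-6 m⁴.
θ = T·L/(G·J) = 1198 × 0.475 / (78.6×10⁹ × 2.651×10^-6) = 2.732×10^-3 rad.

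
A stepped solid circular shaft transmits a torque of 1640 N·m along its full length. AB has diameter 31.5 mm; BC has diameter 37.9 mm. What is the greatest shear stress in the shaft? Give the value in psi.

Under the same torque, τ_max = 16T/(πd³) is largest where d is smallest — segment AB (d = 31.5 mm).
τ_max = 16·1640/(π·(0.0315)³) = 2.672×10^8 Pa.

38800 psi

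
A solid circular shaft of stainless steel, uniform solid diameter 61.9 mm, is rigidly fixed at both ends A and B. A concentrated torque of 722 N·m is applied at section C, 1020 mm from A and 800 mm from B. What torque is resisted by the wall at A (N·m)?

317 N·m

With uniform GJ and both ends fixed, compatibility θ_AC = θ_CB gives T_A·a = T_B·b, together with T_A + T_B = T₀.
T_A = T₀·b/(a+b) = 722.0·800/1820 = 317.4 N·m; T_B = 404.6 N·m.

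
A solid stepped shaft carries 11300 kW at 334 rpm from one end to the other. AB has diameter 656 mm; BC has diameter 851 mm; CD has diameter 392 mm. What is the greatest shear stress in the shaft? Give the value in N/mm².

27.3 N/mm²

ω = 2π·334/60 = 34.98 rad/s, so T = P/ω = 11300×10³ / 34.98 = 323100 N·m.
Under the same torque, τ_max = 16T/(πd³) is largest where d is smallest — segment CD (d = 392 mm).
τ_max = 16·323100/(π·(0.392)³) = 2.732×10^7 Pa.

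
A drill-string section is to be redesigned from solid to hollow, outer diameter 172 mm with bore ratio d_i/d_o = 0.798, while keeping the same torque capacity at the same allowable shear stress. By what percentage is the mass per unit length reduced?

48.6 %

Equal τ_max and T ⇒ the solid shaft needs d_s³ = d_o³(1−k⁴), so d_s = 172·(1−0.798⁴)^(1/3) = 144.6 mm.
Area ratio A_h/A_s = d_o²(1−k²)/d_s² = (1−k²)/(1−k⁴)^(2/3) = 0.5137.
Mass saving = 1 − 0.5137 = 48.6 %.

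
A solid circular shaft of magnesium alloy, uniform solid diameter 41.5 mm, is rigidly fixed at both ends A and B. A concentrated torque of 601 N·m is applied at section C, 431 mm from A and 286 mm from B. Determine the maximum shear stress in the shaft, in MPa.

25.7 MPa

With uniform GJ and both ends fixed, compatibility θ_AC = θ_CB gives T_A·a = T_B·b, together with T_A + T_B = T₀.
T_A = T₀·b/(a+b) = 601.0·286/717.0 = 239.7 N·m; T_B = 361.3 N·m.
τ in each portion: τ_AC = 1.71×10^7 Pa, τ_CB = 2.57×10^7 Pa; maximum is in CB.
τ_max = T_CB·r/J = 361.3·0.0208/2.91×10^-7 = 2.574×10^7 Pa.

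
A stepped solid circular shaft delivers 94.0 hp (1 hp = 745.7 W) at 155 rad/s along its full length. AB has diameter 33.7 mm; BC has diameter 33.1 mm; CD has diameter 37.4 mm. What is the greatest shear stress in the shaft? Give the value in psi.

9210 psi

ω = 155 rad/s, so T = P/ω = 94.0×745.7 / 155.0 = 452.2 N·m.
Under the same torque, τ_max = 16T/(πd³) is largest where d is smallest — segment BC (d = 33.1 mm).
τ_max = 16·452.2/(π·(0.0331)³) = 6.351×10^7 Pa.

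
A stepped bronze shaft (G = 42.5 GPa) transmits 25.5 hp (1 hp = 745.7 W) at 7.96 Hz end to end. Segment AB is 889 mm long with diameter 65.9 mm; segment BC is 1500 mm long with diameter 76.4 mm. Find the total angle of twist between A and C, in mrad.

8.31 mrad

ω = 2π·7.96 = 50.01 rad/s, so T = P/ω = 25.5×745.7 / 50.01 = 380.2 N·m.
J_AB = π(0.0659)⁴/32 = 1.85×10^-6 m⁴; J_BC = π(0.0764)⁴/32 = 3.34×10^-6 m⁴.
θ = (T/G)·Σ L_i/J_i = (380.2/42.5×10⁹)·(0.889/1.85×10^-6 + 1.50/3.34×10^-6) = 8.307×10^-3 rad.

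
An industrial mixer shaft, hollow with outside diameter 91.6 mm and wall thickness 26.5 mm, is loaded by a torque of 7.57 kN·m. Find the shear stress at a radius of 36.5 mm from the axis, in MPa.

J = π(d_o⁴ − d_i⁴)/32 = π(0.0916⁴ − 0.0386⁴)/32 = 6.694×10^-6 m⁴.
Shear stress varies linearly with radius: τ = T·r/J = 7570 × 0.0365 / 6.694×10^-6 = 4.128×10^7 Pa.

41.3 MPa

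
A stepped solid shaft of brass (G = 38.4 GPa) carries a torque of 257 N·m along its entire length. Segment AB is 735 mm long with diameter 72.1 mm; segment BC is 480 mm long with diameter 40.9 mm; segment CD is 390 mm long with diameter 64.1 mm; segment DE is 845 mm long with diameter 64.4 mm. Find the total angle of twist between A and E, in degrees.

1.06°

J_AB = π(0.0721)⁴/32 = 2.65×10^-6 m⁴; J_BC = π(0.0409)⁴/32 = 2.75×10^-7 m⁴; J_CD = π(0.0641)⁴/32 = 1.66×10^-6 m⁴; J_DE = π(0.0644)⁴/32 = 1.69×10^-6 m⁴.
θ = (T/G)·Σ L_i/J_i = (257.0/38.4×10⁹)·(0.735/2.65×10^-6 + 0.480/2.75×10^-7 + 0.390/1.66×10^-6 + 0.845/1.69×10^-6) = 0.01847 rad.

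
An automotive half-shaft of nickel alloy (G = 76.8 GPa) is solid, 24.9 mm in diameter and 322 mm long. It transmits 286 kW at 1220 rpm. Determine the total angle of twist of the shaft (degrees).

ω = 2π·1220/60 = 127.8 rad/s, so T = P/ω = 286×10³ / 127.8 = 2239 N·m.
J = πd⁴/32 = π(0.0249)⁴/32 = 3.774×10^-8 m⁴.
θ = T·L/(G·J) = 2239 × 0.322 / (76.8×10⁹ × 3.774×10^-8) = 0.2487 rad.

14.2°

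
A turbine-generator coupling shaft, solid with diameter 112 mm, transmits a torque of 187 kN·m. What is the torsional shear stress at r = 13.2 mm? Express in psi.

23200 psi

J = πd⁴/32 = π(0.112)⁴/32 = 1.545×10^-5 m⁴.
Shear stress varies linearly with radius: τ = T·r/J = 187000 × 0.0132 / 1.545×10^-5 = 1.598×10^8 Pa.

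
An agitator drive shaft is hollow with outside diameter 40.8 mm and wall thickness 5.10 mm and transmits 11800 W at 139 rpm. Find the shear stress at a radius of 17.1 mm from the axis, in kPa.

74500 kPa

ω = 2π·139/60 = 14.56 rad/s, so T = P/ω = 11800 / 14.56 = 810.7 N·m.
J = π(d_o⁴ − d_i⁴)/32 = π(0.0408⁴ − 0.0306⁴)/32 = 1.860×10^-7 m⁴.
Shear stress varies linearly with radius: τ = T·r/J = 810.7 × 0.0171 / 1.860×10^-7 = 7.454×10^7 Pa.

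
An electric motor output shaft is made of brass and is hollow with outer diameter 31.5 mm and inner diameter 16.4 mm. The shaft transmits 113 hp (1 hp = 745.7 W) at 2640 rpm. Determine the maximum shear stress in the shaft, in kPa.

ω = 2π·2640/60 = 276.5 rad/s, so T = P/ω = 113×745.7 / 276.5 = 304.8 N·m.
J = π(d_o⁴ − d_i⁴)/32 = π(0.0315⁴ − 0.0164⁴)/32 = 8.956×10^-8 m⁴.
τ_max = T·r/J = 304.8 × 0.0158 / 8.956×10^-8 = 5.360×10^7 Pa.

53600 kPa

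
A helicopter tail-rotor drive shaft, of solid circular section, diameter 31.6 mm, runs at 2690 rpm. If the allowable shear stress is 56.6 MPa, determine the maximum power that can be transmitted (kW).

J = πd⁴/32 = π(0.0316)⁴/32 = 9.789×10^-8 m⁴.
T_max = τ_allow·J/r = 5.66×10^7 × 9.789×10^-8 / 0.0158 = 350.7 N·m.
ω = 2π·2690/60 = 281.7 rad/s, so P_max = T_max·ω = 9.878×10^4 W.

98.8 kW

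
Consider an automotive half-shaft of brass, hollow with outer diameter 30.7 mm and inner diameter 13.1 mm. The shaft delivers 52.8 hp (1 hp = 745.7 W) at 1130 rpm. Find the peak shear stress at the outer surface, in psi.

ω = 2π·1130/60 = 118.3 rad/s, so T = P/ω = 52.8×745.7 / 118.3 = 332.7 N·m.
J = π(d_o⁴ − d_i⁴)/32 = π(0.0307⁴ − 0.0131⁴)/32 = 8.432×10^-8 m⁴.
τ_max = T·r/J = 332.7 × 0.0153 / 8.432×10^-8 = 6.057×10^7 Pa.

8790 psi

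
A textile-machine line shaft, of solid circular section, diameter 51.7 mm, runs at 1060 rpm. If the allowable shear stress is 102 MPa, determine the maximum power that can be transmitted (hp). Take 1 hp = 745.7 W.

J = πd⁴/32 = π(0.0517)⁴/32 = 7.014×10^-7 m⁴.
T_max = τ_allow·J/r = 1.02×10^8 × 7.014×10^-7 / 0.0259 = 2768 N·m.
ω = 2π·1060/60 = 111.0 rad/s, so P_max = T_max·ω = 3.072×10^5 W.

412 hp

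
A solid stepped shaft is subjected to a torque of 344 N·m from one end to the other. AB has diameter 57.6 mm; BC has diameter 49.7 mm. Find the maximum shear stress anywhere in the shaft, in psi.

Under the same torque, τ_max = 16T/(πd³) is largest where d is smallest — segment BC (d = 49.7 mm).
τ_max = 16·344.0/(π·(0.0497)³) = 1.427×10^7 Pa.

2070 psi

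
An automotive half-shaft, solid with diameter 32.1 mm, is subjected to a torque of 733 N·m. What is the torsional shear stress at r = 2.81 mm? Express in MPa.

J = πd⁴/32 = π(0.0321)⁴/32 = 1.042×10^-7 m⁴.
Shear stress varies linearly with radius: τ = T·r/J = 733.0 × 0.00281 / 1.042×10^-7 = 1.976×10^7 Pa.

19.8 MPa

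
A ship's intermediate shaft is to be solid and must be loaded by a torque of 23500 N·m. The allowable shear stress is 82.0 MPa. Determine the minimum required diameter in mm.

113 mm

For a solid shaft τ_max = 16T/(πd³), so d = (16T/(π τ_allow))^(1/3) = (16·23500/(π·8.20×10^7))^(1/3) = 0.1134 m.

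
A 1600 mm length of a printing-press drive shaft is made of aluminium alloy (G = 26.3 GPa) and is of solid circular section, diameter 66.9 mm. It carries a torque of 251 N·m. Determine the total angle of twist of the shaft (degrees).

J = πd⁴/32 = π(0.0669)⁴/32 = 1.967×10^-6 m⁴.
θ = T·L/(G·J) = 251.0 × 1.60 / (26.3×10⁹ × 1.967×10^-6) = 7.765×10^-3 rad.

0.445°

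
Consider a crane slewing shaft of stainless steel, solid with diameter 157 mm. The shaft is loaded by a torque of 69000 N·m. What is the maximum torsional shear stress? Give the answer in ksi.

13.2 ksi

J = πd⁴/32 = π(0.157)⁴/32 = 5.965×10^-5 m⁴.
τ_max = T·r/J = 69000 × 0.0785 / 5.965×10^-5 = 9.081×10^7 Pa.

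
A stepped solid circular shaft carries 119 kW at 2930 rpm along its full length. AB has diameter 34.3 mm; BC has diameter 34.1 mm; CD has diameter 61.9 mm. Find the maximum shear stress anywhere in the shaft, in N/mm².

49.8 N/mm²

ω = 2π·2930/60 = 306.8 rad/s, so T = P/ω = 119×10³ / 306.8 = 387.8 N·m.
Under the same torque, τ_max = 16T/(πd³) is largest where d is smallest — segment BC (d = 34.1 mm).
τ_max = 16·387.8/(π·(0.0341)³) = 4.981×10^7 Pa.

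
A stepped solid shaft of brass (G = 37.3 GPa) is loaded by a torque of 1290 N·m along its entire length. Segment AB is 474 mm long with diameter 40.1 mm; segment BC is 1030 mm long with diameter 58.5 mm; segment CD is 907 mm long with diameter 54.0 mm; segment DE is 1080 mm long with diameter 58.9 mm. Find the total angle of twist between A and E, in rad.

J_AB = π(0.0401)⁴/32 = 2.54×10^-7 m⁴; J_BC = π(0.0585)⁴/32 = 1.15×10^-6 m⁴; J_CD = π(0.0540)⁴/32 = 8.35×10^-7 m⁴; J_DE = π(0.0589)⁴/32 = 1.18×10^-6 m⁴.
θ = (T/G)·Σ L_i/J_i = (1290/37.3×10⁹)·(0.474/2.54×10^-7 + 1.03/1.15×10^-6 + 0.907/8.35×10^-7 + 1.08/1.18×10^-6) = 0.1647 rad.

0.165 rad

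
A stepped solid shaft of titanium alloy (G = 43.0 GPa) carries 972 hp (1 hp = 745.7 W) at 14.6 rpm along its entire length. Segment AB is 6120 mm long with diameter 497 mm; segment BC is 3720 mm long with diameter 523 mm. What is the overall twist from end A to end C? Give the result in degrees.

ω = 2π·14.6/60 = 1.529 rad/s, so T = P/ω = 972×745.7 / 1.529 = 474100 N·m.
J_AB = π(0.497)⁴/32 = 5.99×10^-3 m⁴; J_BC = π(0.523)⁴/32 = 7.35×10^-3 m⁴.
θ = (T/G)·Σ L_i/J_i = (474100/43.0×10⁹)·(6.12/5.99×10^-3 + 3.72/7.35×10^-3) = 0.01685 rad.

0.965°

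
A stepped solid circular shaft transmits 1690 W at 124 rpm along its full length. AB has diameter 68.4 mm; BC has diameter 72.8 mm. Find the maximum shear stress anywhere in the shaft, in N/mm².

2.07 N/mm²

ω = 2π·124/60 = 12.99 rad/s, so T = P/ω = 1690 / 12.99 = 130.1 N·m.
Under the same torque, τ_max = 16T/(πd³) is largest where d is smallest — segment AB (d = 68.4 mm).
τ_max = 16·130.1/(π·(0.0684)³) = 2.071×10^6 Pa.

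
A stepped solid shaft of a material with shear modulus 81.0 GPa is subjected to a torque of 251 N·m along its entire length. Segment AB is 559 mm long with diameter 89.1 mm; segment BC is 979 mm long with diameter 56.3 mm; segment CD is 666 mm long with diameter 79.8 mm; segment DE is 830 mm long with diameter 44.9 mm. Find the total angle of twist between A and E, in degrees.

J_AB = π(0.0891)⁴/32 = 6.19×10^-6 m⁴; J_BC = π(0.0563)⁴/32 = 9.86×10^-7 m⁴; J_CD = π(0.0798)⁴/32 = 3.98×10^-6 m⁴; J_DE = π(0.0449)⁴/32 = 3.99×10^-7 m⁴.
θ = (T/G)·Σ L_i/J_i = (251.0/81.0×10⁹)·(0.559/6.19×10^-6 + 0.979/9.86×10^-7 + 0.666/3.98×10^-6 + 0.830/3.99×10^-7) = 0.01032 rad.

0.591°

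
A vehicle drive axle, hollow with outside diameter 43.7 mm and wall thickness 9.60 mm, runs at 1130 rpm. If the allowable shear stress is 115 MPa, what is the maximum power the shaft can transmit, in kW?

201 kW

J = π(d_o⁴ − d_i⁴)/32 = π(0.0437⁴ − 0.0245⁴)/32 = 3.227×10^-7 m⁴.
T_max = τ_allow·J/r = 1.15×10^8 × 3.227×10^-7 / 0.0219 = 1698 N·m.
ω = 2π·1130/60 = 118.3 rad/s, so P_max = T_max·ω = 2.010×10^5 W.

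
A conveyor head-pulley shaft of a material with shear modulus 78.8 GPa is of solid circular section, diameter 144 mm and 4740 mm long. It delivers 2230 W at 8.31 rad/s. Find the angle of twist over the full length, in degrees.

ω = 8.31 rad/s, so T = P/ω = 2230 / 8.310 = 268.4 N·m.
J = πd⁴/32 = π(0.144)⁴/32 = 4.221×10^-5 m⁴.
θ = T·L/(G·J) = 268.4 × 4.74 / (78.8×10⁹ × 4.221×10^-5) = 3.824×10^-4 rad.

0.0219°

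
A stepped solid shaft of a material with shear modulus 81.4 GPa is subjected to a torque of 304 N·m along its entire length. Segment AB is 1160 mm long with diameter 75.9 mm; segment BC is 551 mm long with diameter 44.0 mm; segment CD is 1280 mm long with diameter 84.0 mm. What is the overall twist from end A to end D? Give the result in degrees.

J_AB = π(0.0759)⁴/32 = 3.26×10^-6 m⁴; J_BC = π(0.0440)⁴/32 = 3.68×10^-7 m⁴; J_CD = π(0.0840)⁴/32 = 4.89×10^-6 m⁴.
θ = (T/G)·Σ L_i/J_i = (304.0/81.4×10⁹)·(1.16/3.26×10^-6 + 0.551/3.68×10^-7 + 1.28/4.89×10^-6) = 7.900×10^-3 rad.

0.453°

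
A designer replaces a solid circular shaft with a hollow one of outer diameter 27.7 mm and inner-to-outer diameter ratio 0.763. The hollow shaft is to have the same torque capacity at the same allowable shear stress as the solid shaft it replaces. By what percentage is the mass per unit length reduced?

Equal τ_max and T ⇒ the solid shaft needs d_s³ = d_o³(1−k⁴), so d_s = 27.7·(1−0.763⁴)^(1/3) = 24.13 mm.
Area ratio A_h/A_s = d_o²(1−k²)/d_s² = (1−k²)/(1−k⁴)^(2/3) = 0.5506.
Mass saving = 1 − 0.5506 = 44.9 %.

44.9 %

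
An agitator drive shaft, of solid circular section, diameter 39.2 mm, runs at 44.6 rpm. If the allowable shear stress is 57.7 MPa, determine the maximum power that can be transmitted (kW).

3.19 kW

J = πd⁴/32 = π(0.0392)⁴/32 = 2.318×10^-7 m⁴.
T_max = τ_allow·J/r = 5.77×10^7 × 2.318×10^-7 / 0.0196 = 682.4 N·m.
ω = 2π·44.6/60 = 4.671 rad/s, so P_max = T_max·ω = 3187 W.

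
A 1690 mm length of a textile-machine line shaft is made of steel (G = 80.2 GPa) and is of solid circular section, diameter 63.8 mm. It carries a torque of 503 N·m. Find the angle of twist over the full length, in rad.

0.00652 rad

J = πd⁴/32 = π(0.0638)⁴/32 = 1.627×10^-6 m⁴.
θ = T·L/(G·J) = 503.0 × 1.69 / (80.2×10⁹ × 1.627×10^-6) = 6.516×10^-3 rad.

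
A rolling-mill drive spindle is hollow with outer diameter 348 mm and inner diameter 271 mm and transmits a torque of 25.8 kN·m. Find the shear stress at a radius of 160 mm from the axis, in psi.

658 psi

J = π(d_o⁴ − d_i⁴)/32 = π(0.348⁴ − 0.271⁴)/32 = 9.103×10^-4 m⁴.
Shear stress varies linearly with radius: τ = T·r/J = 25800 × 0.160 / 9.103×10^-4 = 4.535×10^6 Pa.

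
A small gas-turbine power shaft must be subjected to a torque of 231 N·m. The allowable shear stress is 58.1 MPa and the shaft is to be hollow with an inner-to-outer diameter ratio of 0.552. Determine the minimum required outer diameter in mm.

28.2 mm

For a hollow shaft with d_i/d_o = 0.552: τ_max = 16T/(π d_o³ (1−k⁴)), so d_o = [16T/(π τ_allow (1−k⁴))]^(1/3) = [16·231.0/(π·5.81×10^7·0.9072)]^(1/3) = 0.02816 m.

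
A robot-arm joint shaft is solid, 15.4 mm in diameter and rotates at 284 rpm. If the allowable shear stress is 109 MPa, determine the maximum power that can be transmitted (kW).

2.32 kW

J = πd⁴/32 = π(0.0154)⁴/32 = 5.522×10^-9 m⁴.
T_max = τ_allow·J/r = 1.09×10^8 × 5.522×10^-9 / 0.00770 = 78.17 N·m.
ω = 2π·284/60 = 29.74 rad/s, so P_max = T_max·ω = 2325 W.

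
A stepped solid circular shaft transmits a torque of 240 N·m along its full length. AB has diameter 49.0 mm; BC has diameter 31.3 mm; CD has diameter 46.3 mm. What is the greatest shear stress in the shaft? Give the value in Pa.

Under the same torque, τ_max = 16T/(πd³) is largest where d is smallest — segment BC (d = 31.3 mm).
τ_max = 16·240.0/(π·(0.0313)³) = 3.986×10^7 Pa.

3.99e7 Pa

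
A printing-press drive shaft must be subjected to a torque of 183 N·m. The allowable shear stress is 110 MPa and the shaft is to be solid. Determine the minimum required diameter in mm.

For a solid shaft τ_max = 16T/(πd³), so d = (16T/(π τ_allow))^(1/3) = (16·183.0/(π·1.10×10^8))^(1/3) = 0.02039 m.

20.4 mm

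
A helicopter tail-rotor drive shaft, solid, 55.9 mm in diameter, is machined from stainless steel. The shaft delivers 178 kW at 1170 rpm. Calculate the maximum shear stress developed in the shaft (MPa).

ω = 2π·1170/60 = 122.5 rad/s, so T = P/ω = 178×10³ / 122.5 = 1453 N·m.
J = πd⁴/32 = π(0.0559)⁴/32 = 9.586×10^-7 m⁴.
τ_max = T·r/J = 1453 × 0.0279 / 9.586×10^-7 = 4.236×10^7 Pa.

42.4 MPa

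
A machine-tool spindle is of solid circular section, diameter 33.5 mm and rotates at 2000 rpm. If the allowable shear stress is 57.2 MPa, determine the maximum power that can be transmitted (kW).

J = πd⁴/32 = π(0.0335)⁴/32 = 1.236×10^-7 m⁴.
T_max = τ_allow·J/r = 5.72×10^7 × 1.236×10^-7 / 0.0168 = 422.2 N·m.
ω = 2π·2000/60 = 209.4 rad/s, so P_max = T_max·ω = 8.843×10^4 W.

88.4 kW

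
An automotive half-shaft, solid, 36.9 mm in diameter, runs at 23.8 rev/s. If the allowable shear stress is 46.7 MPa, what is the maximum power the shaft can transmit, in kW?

68.9 kW

J = πd⁴/32 = π(0.0369)⁴/32 = 1.820×10^-7 m⁴.
T_max = τ_allow·J/r = 4.67×10^7 × 1.820×10^-7 / 0.0184 = 460.7 N·m.
ω = 2π·23.8 = 149.5 rad/s, so P_max = T_max·ω = 6.889×10^4 W.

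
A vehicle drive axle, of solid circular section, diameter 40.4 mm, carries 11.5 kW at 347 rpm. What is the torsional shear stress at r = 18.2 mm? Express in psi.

3190 psi

ω = 2π·347/60 = 36.34 rad/s, so T = P/ω = 11.5×10³ / 36.34 = 316.5 N·m.
J = πd⁴/32 = π(0.0404)⁴/32 = 2.615×10^-7 m⁴.
Shear stress varies linearly with radius: τ = T·r/J = 316.5 × 0.0182 / 2.615×10^-7 = 2.202×10^7 Pa.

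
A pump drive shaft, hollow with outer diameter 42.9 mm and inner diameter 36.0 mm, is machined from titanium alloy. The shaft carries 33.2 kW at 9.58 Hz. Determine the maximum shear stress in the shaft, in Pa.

7.06e7 Pa

ω = 2π·9.58 = 60.19 rad/s, so T = P/ω = 33.2×10³ / 60.19 = 551.6 N·m.
J = π(d_o⁴ − d_i⁴)/32 = π(0.0429⁴ − 0.0360⁴)/32 = 1.676×10^-7 m⁴.
τ_max = T·r/J = 551.6 × 0.0215 / 1.676×10^-7 = 7.058×10^7 Pa.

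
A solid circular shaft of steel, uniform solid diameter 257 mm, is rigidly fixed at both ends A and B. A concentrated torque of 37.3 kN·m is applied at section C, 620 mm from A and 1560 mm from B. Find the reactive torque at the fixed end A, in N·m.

With uniform GJ and both ends fixed, compatibility θ_AC = θ_CB gives T_A·a = T_B·b, together with T_A + T_B = T₀.
T_A = T₀·b/(a+b) = 37300·1560/2180 = 26690 N·m; T_B = 10610 N·m.

26700 N·m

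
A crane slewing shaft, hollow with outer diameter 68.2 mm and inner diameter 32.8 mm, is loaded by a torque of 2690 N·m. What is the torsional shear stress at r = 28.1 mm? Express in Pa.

J = π(d_o⁴ − d_i⁴)/32 = π(0.0682⁴ − 0.0328⁴)/32 = 2.010×10^-6 m⁴.
Shear stress varies linearly with radius: τ = T·r/J = 2690 × 0.0281 / 2.010×10^-6 = 3.760×10^7 Pa.

3.76e7 Pa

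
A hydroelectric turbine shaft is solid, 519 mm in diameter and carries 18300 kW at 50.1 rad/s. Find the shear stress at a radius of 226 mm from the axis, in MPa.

11.6 MPa

ω = 50.1 rad/s, so T = P/ω = 18300×10³ / 50.10 = 365300 N·m.
J = πd⁴/32 = π(0.519)⁴/32 = 7.123×10^-3 m⁴.
Shear stress varies linearly with radius: τ = T·r/J = 365300 × 0.226 / 7.123×10^-3 = 1.159×10^7 Pa.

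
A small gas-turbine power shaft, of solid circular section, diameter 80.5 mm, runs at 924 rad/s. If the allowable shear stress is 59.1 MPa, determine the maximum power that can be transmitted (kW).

5590 kW

J = πd⁴/32 = π(0.0805)⁴/32 = 4.123×10^-6 m⁴.
T_max = τ_allow·J/r = 5.91×10^7 × 4.123×10^-6 / 0.0403 = 6053 N·m.
ω = 924 rad/s, so P_max = T_max·ω = 5.593×10^6 W.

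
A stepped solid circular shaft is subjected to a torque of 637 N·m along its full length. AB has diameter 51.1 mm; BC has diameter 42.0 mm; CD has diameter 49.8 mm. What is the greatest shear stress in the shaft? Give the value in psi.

Under the same torque, τ_max = 16T/(πd³) is largest where d is smallest — segment BC (d = 42.0 mm).
τ_max = 16·637.0/(π·(0.0420)³) = 4.379×10^7 Pa.

6350 psi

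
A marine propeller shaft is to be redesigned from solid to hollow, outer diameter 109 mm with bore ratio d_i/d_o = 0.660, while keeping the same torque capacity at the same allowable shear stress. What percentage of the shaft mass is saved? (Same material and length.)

Equal τ_max and T ⇒ the solid shaft needs d_s³ = d_o³(1−k⁴), so d_s = 109·(1−0.660⁴)^(1/3) = 101.6 mm.
Area ratio A_h/A_s = d_o²(1−k²)/d_s² = (1−k²)/(1−k⁴)^(2/3) = 0.6494.
Mass saving = 1 − 0.6494 = 35.1 %.

35.1 %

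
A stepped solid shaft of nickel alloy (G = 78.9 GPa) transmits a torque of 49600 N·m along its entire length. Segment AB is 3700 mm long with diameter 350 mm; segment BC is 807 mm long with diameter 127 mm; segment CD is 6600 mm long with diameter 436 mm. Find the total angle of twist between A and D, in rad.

0.0226 rad

J_AB = π(0.350)⁴/32 = 1.47×10^-3 m⁴; J_BC = π(0.127)⁴/32 = 2.55×10^-5 m⁴; J_CD = π(0.436)⁴/32 = 3.55×10^-3 m⁴.
θ = (T/G)·Σ L_i/J_i = (49600/78.9×10⁹)·(3.70/1.47×10^-3 + 0.807/2.55×10^-5 + 6.60/3.55×10^-3) = 0.02261 rad.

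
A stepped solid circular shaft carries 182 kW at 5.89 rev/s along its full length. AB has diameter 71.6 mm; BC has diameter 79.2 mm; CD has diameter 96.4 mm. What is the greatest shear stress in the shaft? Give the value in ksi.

ω = 2π·5.89 = 37.01 rad/s, so T = P/ω = 182×10³ / 37.01 = 4918 N·m.
Under the same torque, τ_max = 16T/(πd³) is largest where d is smallest — segment AB (d = 71.6 mm).
τ_max = 16·4918/(π·(0.0716)³) = 6.824×10^7 Pa.

9.90 ksi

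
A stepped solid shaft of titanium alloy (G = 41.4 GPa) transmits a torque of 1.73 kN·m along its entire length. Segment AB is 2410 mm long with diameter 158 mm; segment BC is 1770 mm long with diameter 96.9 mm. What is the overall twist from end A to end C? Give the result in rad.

0.0102 rad

J_AB = π(0.158)⁴/32 = 6.12×10^-5 m⁴; J_BC = π(0.0969)⁴/32 = 8.66×10^-6 m⁴.
θ = (T/G)·Σ L_i/J_i = (1730/41.4×10⁹)·(2.41/6.12×10^-5 + 1.77/8.66×10^-6) = 0.01019 rad.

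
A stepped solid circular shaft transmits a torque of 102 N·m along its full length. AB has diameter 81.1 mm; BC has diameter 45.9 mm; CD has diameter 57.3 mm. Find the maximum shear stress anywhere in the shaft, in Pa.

5.37e6 Pa

Under the same torque, τ_max = 16T/(πd³) is largest where d is smallest — segment BC (d = 45.9 mm).
τ_max = 16·102.0/(π·(0.0459)³) = 5.372×10^6 Pa.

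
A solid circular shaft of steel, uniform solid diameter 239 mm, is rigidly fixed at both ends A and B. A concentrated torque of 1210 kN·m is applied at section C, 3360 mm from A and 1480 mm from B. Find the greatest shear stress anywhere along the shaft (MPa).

313 MPa

With uniform GJ and both ends fixed, compatibility θ_AC = θ_CB gives T_A·a = T_B·b, together with T_A + T_B = T₀.
T_A = T₀·b/(a+b) = 1.210e6·1480/4840 = 370000 N·m; T_B = 840000 N·m.
τ in each portion: τ_AC = 1.38×10^8 Pa, τ_CB = 3.13×10^8 Pa; maximum is in CB.
τ_max = T_CB·r/J = 840000·0.119/3.20×10^-4 = 3.134×10^8 Pa.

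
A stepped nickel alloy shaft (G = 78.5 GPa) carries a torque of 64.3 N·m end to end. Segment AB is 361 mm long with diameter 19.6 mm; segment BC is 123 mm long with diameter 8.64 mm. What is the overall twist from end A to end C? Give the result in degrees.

11.7°

J_AB = π(0.0196)⁴/32 = 1.45×10^-8 m⁴; J_BC = π(0.00864)⁴/32 = 5.47×10^-10 m⁴.
θ = (T/G)·Σ L_i/J_i = (64.30/78.5×10⁹)·(0.361/1.45×10^-8 + 0.123/5.47×10^-10) = 0.2046 rad.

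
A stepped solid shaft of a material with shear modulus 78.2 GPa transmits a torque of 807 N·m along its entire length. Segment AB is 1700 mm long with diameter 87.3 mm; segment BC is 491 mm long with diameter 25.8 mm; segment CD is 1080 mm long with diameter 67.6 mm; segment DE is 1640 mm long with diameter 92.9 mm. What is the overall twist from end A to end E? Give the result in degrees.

7.29°

J_AB = π(0.0873)⁴/32 = 5.70×10^-6 m⁴; J_BC = π(0.0258)⁴/32 = 4.35×10^-8 m⁴; J_CD = π(0.0676)⁴/32 = 2.05×10^-6 m⁴; J_DE = π(0.0929)⁴/32 = 7.31×10^-6 m⁴.
θ = (T/G)·Σ L_i/J_i = (807.0/78.2×10⁹)·(1.70/5.70×10^-6 + 0.491/4.35×10^-8 + 1.08/2.05×10^-6 + 1.64/7.31×10^-6) = 0.1273 rad.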